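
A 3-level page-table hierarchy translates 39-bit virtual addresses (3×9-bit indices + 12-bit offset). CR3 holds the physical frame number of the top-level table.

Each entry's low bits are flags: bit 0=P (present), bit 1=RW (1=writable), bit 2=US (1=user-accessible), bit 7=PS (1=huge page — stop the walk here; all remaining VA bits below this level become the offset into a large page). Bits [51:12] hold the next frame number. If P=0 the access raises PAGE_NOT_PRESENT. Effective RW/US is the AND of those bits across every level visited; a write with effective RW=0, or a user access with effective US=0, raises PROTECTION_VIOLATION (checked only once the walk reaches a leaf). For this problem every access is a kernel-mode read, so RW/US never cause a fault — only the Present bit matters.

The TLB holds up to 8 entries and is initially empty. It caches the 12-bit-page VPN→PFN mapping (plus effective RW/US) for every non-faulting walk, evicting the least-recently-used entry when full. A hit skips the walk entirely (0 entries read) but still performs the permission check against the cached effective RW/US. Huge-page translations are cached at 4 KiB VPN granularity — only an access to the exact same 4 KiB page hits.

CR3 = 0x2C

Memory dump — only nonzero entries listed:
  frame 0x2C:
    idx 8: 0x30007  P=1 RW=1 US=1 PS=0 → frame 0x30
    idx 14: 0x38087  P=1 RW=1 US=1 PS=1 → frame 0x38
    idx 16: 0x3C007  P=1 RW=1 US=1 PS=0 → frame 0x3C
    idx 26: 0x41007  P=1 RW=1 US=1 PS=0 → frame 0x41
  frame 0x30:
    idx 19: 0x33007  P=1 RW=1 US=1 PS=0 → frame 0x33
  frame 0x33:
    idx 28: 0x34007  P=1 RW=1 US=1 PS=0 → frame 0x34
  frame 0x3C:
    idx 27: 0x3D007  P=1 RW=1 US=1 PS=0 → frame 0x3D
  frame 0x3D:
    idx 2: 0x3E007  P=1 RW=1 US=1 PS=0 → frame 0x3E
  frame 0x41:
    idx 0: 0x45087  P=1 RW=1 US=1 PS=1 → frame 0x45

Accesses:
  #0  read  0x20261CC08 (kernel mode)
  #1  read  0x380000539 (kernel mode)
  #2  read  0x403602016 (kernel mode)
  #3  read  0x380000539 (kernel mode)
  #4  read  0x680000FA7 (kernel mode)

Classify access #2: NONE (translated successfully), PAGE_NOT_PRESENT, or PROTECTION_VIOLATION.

Per-access translation:
#0 VA=0x20261CC08 (r,kernel):
  L0: frame=0x2C idx=8 entry=0x30007 [P=1 RW=1 US=1 PS=0]
  L1: frame=0x30 idx=19 entry=0x33007 [P=1 RW=1 US=1 PS=0]
  L2: frame=0x33 idx=28 entry=0x34007 [P=1 RW=1 US=1 PS=0]
  ✓ 0x34C08  — 3 lookups
#1 VA=0x380000539 (r,kernel):
  L0: frame=0x2C idx=14 entry=0x38087 [P=1 RW=1 US=1 PS=1]
  ✓ 0x38539 (huge @L0)  — 1 lookups
#2 VA=0x403602016 (r,kernel):
  L0: frame=0x2C idx=16 entry=0x3C007 [P=1 RW=1 US=1 PS=0]
  L1: frame=0x3C idx=27 entry=0x3D007 [P=1 RW=1 US=1 PS=0]
  L2: frame=0x3D idx=2 entry=0x3E007 [P=1 RW=1 US=1 PS=0]
  ✓ 0x3E016  — 3 lookups
#3 VA=0x380000539 (r,kernel):
  TLB hit vpn=0x380000 → PA=0x38539
#4 VA=0x680000FA7 (r,kernel):
  L0: frame=0x2C idx=26 entry=0x41007 [P=1 RW=1 US=1 PS=0]
  L1: frame=0x41 idx=0 entry=0x45087 [P=1 RW=1 US=1 PS=1]
  ✓ 0x45FA7 (huge @L1)  — 2 lookups

Access #2 fault: NONE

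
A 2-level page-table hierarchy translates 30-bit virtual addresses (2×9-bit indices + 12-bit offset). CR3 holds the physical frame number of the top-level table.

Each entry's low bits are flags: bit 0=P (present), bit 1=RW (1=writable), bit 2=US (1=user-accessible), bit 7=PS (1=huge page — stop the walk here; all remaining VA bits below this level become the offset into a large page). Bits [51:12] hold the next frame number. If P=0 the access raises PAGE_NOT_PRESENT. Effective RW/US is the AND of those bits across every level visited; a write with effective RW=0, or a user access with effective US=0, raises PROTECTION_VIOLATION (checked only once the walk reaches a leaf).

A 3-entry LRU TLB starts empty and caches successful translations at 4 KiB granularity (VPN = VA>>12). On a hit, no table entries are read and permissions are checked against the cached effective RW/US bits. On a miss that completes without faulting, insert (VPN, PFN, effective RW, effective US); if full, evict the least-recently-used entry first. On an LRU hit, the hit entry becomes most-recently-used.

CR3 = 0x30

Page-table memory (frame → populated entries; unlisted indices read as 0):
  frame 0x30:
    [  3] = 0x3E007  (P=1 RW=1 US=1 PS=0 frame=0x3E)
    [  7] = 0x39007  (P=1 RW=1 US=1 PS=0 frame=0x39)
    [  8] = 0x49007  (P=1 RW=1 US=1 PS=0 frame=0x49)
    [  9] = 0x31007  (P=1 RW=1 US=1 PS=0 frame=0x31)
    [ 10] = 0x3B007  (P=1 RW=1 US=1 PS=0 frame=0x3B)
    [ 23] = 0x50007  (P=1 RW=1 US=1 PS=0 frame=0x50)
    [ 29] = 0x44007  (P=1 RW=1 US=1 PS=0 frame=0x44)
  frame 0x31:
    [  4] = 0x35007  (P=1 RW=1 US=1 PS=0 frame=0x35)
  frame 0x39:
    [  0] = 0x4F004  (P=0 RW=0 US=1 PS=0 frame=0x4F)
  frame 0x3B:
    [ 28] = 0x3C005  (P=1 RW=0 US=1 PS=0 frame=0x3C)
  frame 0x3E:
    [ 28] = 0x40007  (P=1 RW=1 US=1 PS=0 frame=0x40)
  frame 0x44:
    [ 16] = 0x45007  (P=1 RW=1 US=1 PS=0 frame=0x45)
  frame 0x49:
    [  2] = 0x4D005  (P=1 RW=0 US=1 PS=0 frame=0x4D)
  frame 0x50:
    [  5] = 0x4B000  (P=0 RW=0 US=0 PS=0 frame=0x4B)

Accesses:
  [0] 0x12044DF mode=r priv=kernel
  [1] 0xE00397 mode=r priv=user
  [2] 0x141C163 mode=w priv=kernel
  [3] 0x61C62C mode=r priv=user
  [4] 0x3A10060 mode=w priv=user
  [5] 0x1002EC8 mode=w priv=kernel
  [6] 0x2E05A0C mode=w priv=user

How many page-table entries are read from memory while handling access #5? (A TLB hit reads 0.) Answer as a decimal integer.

Trace:
#0 VA=0x12044DF (r,kernel):
  lvl0: tbl 0x30, slot 9 ⇒ 0x31007 (P1/RW1/US1/PS0)
  lvl1: tbl 0x31, slot 4 ⇒ 0x35007 (P1/RW1/US1/PS0)
  ✓ 0x354DF  — 2 lookups
#1 VA=0xE00397 (r,user):
  lvl0: tbl 0x30, slot 7 ⇒ 0x39007 (P1/RW1/US1/PS0)
  lvl1: tbl 0x39, slot 0 ⇒ 0x4F004 (P0/RW0/US1/PS0)
  ⇒ fault: PAGE_NOT_PRESENT  — 2 lookups
#2 VA=0x141C163 (w,kernel):
  lvl0: tbl 0x30, slot 10 ⇒ 0x3B007 (P1/RW1/US1/PS0)
  lvl1: tbl 0x3B, slot 28 ⇒ 0x3C005 (P1/RW0/US1/PS0)
  ⇒ fault: PROTECTION_VIOLATION  — 2 lookups
#3 VA=0x61C62C (r,user):
  lvl0: tbl 0x30, slot 3 ⇒ 0x3E007 (P1/RW1/US1/PS0)
  lvl1: tbl 0x3E, slot 28 ⇒ 0x40007 (P1/RW1/US1/PS0)
  ✓ 0x4062C  — 2 lookups
#4 VA=0x3A10060 (w,user):
  lvl0: tbl 0x30, slot 29 ⇒ 0x44007 (P1/RW1/US1/PS0)
  lvl1: tbl 0x44, slot 16 ⇒ 0x45007 (P1/RW1/US1/PS0)
  ✓ 0x45060  — 2 lookups
#5 VA=0x1002EC8 (w,kernel):
  lvl0: tbl 0x30, slot 8 ⇒ 0x49007 (P1/RW1/US1/PS0)
  lvl1: tbl 0x49, slot 2 ⇒ 0x4D005 (P1/RW0/US1/PS0)
  ⇒ fault: PROTECTION_VIOLATION  — 2 lookups
#6 VA=0x2E05A0C (w,user):
  lvl0: tbl 0x30, slot 23 ⇒ 0x50007 (P1/RW1/US1/PS0)
  lvl1: tbl 0x50, slot 5 ⇒ 0x4B000 (P0/RW0/US0/PS0)
  ⇒ fault: PAGE_NOT_PRESENT  — 2 lookups

Entries read for #5: 2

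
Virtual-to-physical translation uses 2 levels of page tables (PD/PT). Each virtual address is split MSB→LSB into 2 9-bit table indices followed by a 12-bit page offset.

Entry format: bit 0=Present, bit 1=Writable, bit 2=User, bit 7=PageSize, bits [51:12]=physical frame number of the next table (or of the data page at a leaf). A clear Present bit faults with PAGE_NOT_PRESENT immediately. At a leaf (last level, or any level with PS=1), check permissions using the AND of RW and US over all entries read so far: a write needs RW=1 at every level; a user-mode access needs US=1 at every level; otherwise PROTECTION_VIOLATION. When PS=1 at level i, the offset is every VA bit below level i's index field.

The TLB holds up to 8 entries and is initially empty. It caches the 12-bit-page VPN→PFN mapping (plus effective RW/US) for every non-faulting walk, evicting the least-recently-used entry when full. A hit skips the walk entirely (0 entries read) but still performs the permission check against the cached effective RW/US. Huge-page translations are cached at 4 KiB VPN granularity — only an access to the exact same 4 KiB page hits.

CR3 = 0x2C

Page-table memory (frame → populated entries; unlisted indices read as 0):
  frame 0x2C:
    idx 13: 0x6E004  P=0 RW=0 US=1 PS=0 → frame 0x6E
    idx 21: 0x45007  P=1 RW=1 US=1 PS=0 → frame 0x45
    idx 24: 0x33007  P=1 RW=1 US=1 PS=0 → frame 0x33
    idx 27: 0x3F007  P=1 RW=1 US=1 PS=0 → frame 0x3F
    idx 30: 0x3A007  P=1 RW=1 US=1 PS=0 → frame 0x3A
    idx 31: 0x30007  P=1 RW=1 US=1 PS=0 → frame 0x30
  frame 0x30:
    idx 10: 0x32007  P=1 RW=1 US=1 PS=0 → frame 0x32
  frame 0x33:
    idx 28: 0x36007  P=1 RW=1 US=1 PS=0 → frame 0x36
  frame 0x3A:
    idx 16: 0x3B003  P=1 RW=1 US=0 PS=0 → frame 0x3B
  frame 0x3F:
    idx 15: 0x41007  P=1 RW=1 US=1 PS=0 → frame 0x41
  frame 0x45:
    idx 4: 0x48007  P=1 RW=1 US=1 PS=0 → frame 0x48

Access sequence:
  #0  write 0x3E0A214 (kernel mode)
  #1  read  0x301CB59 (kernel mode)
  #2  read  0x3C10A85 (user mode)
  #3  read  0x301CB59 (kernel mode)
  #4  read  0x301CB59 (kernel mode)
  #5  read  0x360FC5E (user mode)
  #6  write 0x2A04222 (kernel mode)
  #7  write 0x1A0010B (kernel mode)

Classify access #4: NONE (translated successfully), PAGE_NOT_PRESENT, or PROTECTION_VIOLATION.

Trace:
#0 VA=0x3E0A214 (w,kernel):
  [0] read 0x2C idx=31: raw=0x30007 flags P=1 W=1 U=1 S=0
  [1] read 0x30 idx=10: raw=0x32007 flags P=1 W=1 U=1 S=0
  ✓ 0x32214  — 2 lookups
#1 VA=0x301CB59 (r,kernel):
  [0] read 0x2C idx=24: raw=0x33007 flags P=1 W=1 U=1 S=0
  [1] read 0x33 idx=28: raw=0x36007 flags P=1 W=1 U=1 S=0
  ✓ 0x36B59  — 2 lookups
#2 VA=0x3C10A85 (r,user):
  [0] read 0x2C idx=30: raw=0x3A007 flags P=1 W=1 U=1 S=0
  [1] read 0x3A idx=16: raw=0x3B003 flags P=1 W=1 U=0 S=0
  ✗ PROTECTION_VIOLATION  [2 reads]
#3 VA=0x301CB59 (r,kernel):
  TLB hit vpn=0x301C → PA=0x36B59
#4 VA=0x301CB59 (r,kernel):
  TLB hit vpn=0x301C → PA=0x36B59
#5 VA=0x360FC5E (r,user):
  [0] read 0x2C idx=27: raw=0x3F007 flags P=1 W=1 U=1 S=0
  [1] read 0x3F idx=15: raw=0x41007 flags P=1 W=1 U=1 S=0
  ✓ 0x41C5E  — 2 lookups
#6 VA=0x2A04222 (w,kernel):
  [0] read 0x2C idx=21: raw=0x45007 flags P=1 W=1 U=1 S=0
  [1] read 0x45 idx=4: raw=0x48007 flags P=1 W=1 U=1 S=0
  ✓ 0x48222  — 2 lookups
#7 VA=0x1A0010B (w,kernel):
  [0] read 0x2C idx=13: raw=0x6E004 flags P=0 W=0 U=1 S=0
  ✗ PAGE_NOT_PRESENT  [1 reads]

Access #4 fault: NONE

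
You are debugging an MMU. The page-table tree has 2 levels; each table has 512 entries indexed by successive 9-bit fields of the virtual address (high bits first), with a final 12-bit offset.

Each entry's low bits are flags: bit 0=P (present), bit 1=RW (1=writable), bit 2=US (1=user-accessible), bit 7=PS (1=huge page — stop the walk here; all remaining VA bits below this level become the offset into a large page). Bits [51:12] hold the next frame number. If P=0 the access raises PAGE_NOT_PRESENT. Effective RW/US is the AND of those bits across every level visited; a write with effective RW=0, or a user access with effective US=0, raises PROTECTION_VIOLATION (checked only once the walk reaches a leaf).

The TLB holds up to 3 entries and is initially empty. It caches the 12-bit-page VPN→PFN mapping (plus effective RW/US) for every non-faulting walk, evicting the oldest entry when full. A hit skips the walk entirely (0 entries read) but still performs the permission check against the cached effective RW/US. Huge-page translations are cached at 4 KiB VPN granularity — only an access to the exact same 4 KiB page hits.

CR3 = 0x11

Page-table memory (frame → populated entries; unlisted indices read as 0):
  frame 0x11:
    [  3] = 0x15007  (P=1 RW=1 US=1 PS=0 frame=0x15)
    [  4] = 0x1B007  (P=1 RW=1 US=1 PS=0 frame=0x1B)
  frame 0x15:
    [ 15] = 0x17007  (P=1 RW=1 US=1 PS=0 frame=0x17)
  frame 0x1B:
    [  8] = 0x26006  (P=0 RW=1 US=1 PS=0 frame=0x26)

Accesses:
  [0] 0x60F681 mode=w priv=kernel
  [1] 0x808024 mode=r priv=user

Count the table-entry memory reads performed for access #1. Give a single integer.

Trace:
#0 VA=0x60F681 (w,kernel):
  L0: frame=0x11 idx=3 entry=0x15007 [P=1 RW=1 US=1 PS=0]
  L1: frame=0x15 idx=15 entry=0x17007 [P=1 RW=1 US=1 PS=0]
  ✓ 0x17681  — 2 lookups
#1 VA=0x808024 (r,user):
  L0: frame=0x11 idx=4 entry=0x1B007 [P=1 RW=1 US=1 PS=0]
  L1: frame=0x1B idx=8 entry=0x26006 [P=0 RW=1 US=1 PS=0]
  ✗ PAGE_NOT_PRESENT  [2 reads]

Entries read for #1: 2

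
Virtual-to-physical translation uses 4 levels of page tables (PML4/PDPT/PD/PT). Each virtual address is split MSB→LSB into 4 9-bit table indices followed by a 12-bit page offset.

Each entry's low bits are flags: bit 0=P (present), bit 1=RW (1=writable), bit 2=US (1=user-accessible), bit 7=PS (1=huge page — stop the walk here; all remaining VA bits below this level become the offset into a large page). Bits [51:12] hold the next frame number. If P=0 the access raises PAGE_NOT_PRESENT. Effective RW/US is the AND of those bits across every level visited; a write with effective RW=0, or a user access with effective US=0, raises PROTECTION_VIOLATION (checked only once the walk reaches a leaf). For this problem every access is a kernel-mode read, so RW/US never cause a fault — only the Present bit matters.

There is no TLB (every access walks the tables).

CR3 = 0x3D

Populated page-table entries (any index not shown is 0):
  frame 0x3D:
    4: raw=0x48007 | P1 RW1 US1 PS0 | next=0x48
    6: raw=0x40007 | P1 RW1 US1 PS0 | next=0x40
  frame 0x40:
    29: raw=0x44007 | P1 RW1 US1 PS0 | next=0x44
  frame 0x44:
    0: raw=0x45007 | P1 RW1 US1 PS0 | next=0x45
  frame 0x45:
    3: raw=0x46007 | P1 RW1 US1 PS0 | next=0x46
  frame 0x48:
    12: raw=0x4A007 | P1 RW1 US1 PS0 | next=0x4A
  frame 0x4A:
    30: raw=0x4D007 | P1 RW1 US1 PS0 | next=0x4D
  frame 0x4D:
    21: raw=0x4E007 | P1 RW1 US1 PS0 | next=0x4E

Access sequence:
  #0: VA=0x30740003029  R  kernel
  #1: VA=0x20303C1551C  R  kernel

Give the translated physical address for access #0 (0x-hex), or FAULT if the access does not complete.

Walk each access:
#0 VA=0x30740003029 (r,kernel):
  [0] read 0x3D idx=6: raw=0x40007 flags P=1 W=1 U=1 S=0
  [1] read 0x40 idx=29: raw=0x44007 flags P=1 W=1 U=1 S=0
  [2] read 0x44 idx=0: raw=0x45007 flags P=1 W=1 U=1 S=0
  [3] read 0x45 idx=3: raw=0x46007 flags P=1 W=1 U=1 S=0
  ✓ 0x46029  — 4 lookups
#1 VA=0x20303C1551C (r,kernel):
  [0] read 0x3D idx=4: raw=0x48007 flags P=1 W=1 U=1 S=0
  [1] read 0x48 idx=12: raw=0x4A007 flags P=1 W=1 U=1 S=0
  [2] read 0x4A idx=30: raw=0x4D007 flags P=1 W=1 U=1 S=0
  [3] read 0x4D idx=21: raw=0x4E007 flags P=1 W=1 U=1 S=0
  ✓ 0x4E51C  — 4 lookups

Access #0 PA: 0x46029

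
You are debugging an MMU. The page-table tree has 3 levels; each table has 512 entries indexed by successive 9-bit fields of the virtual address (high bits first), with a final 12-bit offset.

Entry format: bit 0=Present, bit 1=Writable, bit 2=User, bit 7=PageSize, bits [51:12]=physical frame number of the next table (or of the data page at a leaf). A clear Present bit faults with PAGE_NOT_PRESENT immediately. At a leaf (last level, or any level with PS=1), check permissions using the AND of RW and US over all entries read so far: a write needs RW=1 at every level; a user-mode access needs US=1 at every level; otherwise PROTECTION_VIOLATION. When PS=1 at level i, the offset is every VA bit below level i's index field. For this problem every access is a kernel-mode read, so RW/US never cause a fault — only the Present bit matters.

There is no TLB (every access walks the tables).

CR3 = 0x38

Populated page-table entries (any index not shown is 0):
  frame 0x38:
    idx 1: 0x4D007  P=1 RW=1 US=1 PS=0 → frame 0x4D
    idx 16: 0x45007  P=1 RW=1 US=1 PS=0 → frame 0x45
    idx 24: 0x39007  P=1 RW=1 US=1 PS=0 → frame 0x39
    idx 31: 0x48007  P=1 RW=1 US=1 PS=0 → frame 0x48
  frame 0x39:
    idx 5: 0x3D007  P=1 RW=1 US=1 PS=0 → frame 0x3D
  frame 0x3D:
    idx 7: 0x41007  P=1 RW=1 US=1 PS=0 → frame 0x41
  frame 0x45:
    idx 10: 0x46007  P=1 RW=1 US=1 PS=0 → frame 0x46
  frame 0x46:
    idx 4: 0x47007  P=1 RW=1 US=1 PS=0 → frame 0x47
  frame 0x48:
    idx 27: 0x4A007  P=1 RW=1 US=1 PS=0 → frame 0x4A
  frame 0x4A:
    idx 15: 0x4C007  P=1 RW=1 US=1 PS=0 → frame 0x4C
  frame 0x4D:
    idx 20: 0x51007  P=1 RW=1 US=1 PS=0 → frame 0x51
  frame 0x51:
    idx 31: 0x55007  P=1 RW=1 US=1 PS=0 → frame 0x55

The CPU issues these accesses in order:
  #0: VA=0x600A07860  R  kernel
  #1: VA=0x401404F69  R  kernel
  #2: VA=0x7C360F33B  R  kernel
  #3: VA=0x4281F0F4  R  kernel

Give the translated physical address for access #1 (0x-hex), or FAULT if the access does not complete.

Trace:
#0 VA=0x600A07860 (r,kernel):
  [0] read 0x38 idx=24: raw=0x39007 flags P=1 W=1 U=1 S=0
  [1] read 0x39 idx=5: raw=0x3D007 flags P=1 W=1 U=1 S=0
  [2] read 0x3D idx=7: raw=0x41007 flags P=1 W=1 U=1 S=0
  → PA=0x41860  (3 entries read)
#1 VA=0x401404F69 (r,kernel):
  [0] read 0x38 idx=16: raw=0x45007 flags P=1 W=1 U=1 S=0
  [1] read 0x45 idx=10: raw=0x46007 flags P=1 W=1 U=1 S=0
  [2] read 0x46 idx=4: raw=0x47007 flags P=1 W=1 U=1 S=0
  → PA=0x47F69  (3 entries read)
#2 VA=0x7C360F33B (r,kernel):
  [0] read 0x38 idx=31: raw=0x48007 flags P=1 W=1 U=1 S=0
  [1] read 0x48 idx=27: raw=0x4A007 flags P=1 W=1 U=1 S=0
  [2] read 0x4A idx=15: raw=0x4C007 flags P=1 W=1 U=1 S=0
  → PA=0x4C33B  (3 entries read)
#3 VA=0x4281F0F4 (r,kernel):
  [0] read 0x38 idx=1: raw=0x4D007 flags P=1 W=1 U=1 S=0
  [1] read 0x4D idx=20: raw=0x51007 flags P=1 W=1 U=1 S=0
  [2] read 0x51 idx=31: raw=0x55007 flags P=1 W=1 U=1 S=0
  → PA=0x550F4  (3 entries read)

Access #1 PA: 0x47F69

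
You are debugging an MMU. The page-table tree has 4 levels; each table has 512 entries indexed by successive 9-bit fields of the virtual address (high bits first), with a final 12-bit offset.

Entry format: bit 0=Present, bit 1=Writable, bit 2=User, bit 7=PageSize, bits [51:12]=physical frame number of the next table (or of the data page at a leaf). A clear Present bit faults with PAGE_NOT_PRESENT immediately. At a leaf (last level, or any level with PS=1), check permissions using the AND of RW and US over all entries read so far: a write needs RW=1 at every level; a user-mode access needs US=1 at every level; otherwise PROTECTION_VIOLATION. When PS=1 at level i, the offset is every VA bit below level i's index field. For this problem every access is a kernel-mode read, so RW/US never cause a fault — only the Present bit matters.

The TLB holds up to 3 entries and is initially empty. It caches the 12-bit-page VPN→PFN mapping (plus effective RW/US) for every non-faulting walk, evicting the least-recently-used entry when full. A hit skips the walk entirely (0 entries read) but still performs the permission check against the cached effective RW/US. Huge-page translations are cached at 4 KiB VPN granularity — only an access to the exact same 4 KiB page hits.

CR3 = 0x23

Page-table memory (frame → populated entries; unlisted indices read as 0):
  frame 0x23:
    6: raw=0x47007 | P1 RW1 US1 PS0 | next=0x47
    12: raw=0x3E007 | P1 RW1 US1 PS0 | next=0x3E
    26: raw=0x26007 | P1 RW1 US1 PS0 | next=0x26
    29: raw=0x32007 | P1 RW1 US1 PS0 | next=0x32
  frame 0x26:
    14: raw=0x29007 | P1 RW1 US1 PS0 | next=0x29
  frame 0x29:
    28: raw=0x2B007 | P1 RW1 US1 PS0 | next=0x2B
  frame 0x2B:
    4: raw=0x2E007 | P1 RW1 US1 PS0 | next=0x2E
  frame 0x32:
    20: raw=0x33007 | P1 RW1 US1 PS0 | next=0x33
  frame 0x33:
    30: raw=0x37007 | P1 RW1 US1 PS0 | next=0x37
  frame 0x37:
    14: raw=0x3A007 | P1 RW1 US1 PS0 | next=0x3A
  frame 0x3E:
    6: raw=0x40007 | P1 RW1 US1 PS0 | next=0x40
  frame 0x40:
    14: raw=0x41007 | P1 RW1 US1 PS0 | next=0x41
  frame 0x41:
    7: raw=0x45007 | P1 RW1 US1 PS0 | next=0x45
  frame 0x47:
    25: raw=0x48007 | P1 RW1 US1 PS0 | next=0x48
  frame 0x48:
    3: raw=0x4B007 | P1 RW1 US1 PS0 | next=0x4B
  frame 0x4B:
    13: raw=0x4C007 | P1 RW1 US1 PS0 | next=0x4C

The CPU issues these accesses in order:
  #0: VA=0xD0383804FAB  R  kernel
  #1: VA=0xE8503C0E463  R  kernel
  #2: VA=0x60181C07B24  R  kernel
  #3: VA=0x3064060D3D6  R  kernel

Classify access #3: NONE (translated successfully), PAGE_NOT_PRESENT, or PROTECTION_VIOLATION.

Trace:
#0 VA=0xD0383804FAB (r,kernel):
  [0] read 0x23 idx=26: raw=0x26007 flags P=1 W=1 U=1 S=0
  [1] read 0x26 idx=14: raw=0x29007 flags P=1 W=1 U=1 S=0
  [2] read 0x29 idx=28: raw=0x2B007 flags P=1 W=1 U=1 S=0
  [3] read 0x2B idx=4: raw=0x2E007 flags P=1 W=1 U=1 S=0
  ✓ 0x2EFAB  — 4 lookups
#1 VA=0xE8503C0E463 (r,kernel):
  [0] read 0x23 idx=29: raw=0x32007 flags P=1 W=1 U=1 S=0
  [1] read 0x32 idx=20: raw=0x33007 flags P=1 W=1 U=1 S=0
  [2] read 0x33 idx=30: raw=0x37007 flags P=1 W=1 U=1 S=0
  [3] read 0x37 idx=14: raw=0x3A007 flags P=1 W=1 U=1 S=0
  ✓ 0x3A463  — 4 lookups
#2 VA=0x60181C07B24 (r,kernel):
  [0] read 0x23 idx=12: raw=0x3E007 flags P=1 W=1 U=1 S=0
  [1] read 0x3E idx=6: raw=0x40007 flags P=1 W=1 U=1 S=0
  [2] read 0x40 idx=14: raw=0x41007 flags P=1 W=1 U=1 S=0
  [3] read 0x41 idx=7: raw=0x45007 flags P=1 W=1 U=1 S=0
  ✓ 0x45B24  — 4 lookups
#3 VA=0x3064060D3D6 (r,kernel):
  [0] read 0x23 idx=6: raw=0x47007 flags P=1 W=1 U=1 S=0
  [1] read 0x47 idx=25: raw=0x48007 flags P=1 W=1 U=1 S=0
  [2] read 0x48 idx=3: raw=0x4B007 flags P=1 W=1 U=1 S=0
  [3] read 0x4B idx=13: raw=0x4C007 flags P=1 W=1 U=1 S=0
  ✓ 0x4C3D6  — 4 lookups

Access #3 fault: NONE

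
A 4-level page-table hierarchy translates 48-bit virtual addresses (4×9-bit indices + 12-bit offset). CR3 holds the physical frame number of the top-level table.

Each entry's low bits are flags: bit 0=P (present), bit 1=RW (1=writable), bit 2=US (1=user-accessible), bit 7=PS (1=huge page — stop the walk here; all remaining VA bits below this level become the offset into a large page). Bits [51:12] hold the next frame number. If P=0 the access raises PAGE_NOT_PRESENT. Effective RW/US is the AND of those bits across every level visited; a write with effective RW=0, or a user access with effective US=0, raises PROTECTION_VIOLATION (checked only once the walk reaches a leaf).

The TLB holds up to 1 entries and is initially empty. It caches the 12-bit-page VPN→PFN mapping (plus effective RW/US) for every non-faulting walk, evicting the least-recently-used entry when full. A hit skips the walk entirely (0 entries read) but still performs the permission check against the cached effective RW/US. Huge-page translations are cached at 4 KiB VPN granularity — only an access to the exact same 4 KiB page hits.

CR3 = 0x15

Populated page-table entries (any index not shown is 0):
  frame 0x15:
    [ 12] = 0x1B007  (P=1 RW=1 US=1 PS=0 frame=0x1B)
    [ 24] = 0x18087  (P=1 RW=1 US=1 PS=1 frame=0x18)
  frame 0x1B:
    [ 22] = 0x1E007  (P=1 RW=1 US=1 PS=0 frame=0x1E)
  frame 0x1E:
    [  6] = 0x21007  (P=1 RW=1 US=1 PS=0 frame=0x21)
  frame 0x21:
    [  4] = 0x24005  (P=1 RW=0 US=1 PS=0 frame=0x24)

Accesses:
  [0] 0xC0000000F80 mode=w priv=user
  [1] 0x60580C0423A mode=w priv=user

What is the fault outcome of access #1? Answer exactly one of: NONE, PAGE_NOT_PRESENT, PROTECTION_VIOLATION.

Walk each access:
#0 VA=0xC0000000F80 (w,user):
  [0] read 0x15 idx=24: raw=0x18087 flags P=1 W=1 U=1 S=1
  → PA=0x18F80 (huge @L0)  (1 entries read)
#1 VA=0x60580C0423A (w,user):
  [0] read 0x15 idx=12: raw=0x1B007 flags P=1 W=1 U=1 S=0
  [1] read 0x1B idx=22: raw=0x1E007 flags P=1 W=1 U=1 S=0
  [2] read 0x1E idx=6: raw=0x21007 flags P=1 W=1 U=1 S=0
  [3] read 0x21 idx=4: raw=0x24005 flags P=1 W=0 U=1 S=0
  ⇒ fault: PROTECTION_VIOLATION  — 4 lookups

Access #1 fault: PROTECTION_VIOLATION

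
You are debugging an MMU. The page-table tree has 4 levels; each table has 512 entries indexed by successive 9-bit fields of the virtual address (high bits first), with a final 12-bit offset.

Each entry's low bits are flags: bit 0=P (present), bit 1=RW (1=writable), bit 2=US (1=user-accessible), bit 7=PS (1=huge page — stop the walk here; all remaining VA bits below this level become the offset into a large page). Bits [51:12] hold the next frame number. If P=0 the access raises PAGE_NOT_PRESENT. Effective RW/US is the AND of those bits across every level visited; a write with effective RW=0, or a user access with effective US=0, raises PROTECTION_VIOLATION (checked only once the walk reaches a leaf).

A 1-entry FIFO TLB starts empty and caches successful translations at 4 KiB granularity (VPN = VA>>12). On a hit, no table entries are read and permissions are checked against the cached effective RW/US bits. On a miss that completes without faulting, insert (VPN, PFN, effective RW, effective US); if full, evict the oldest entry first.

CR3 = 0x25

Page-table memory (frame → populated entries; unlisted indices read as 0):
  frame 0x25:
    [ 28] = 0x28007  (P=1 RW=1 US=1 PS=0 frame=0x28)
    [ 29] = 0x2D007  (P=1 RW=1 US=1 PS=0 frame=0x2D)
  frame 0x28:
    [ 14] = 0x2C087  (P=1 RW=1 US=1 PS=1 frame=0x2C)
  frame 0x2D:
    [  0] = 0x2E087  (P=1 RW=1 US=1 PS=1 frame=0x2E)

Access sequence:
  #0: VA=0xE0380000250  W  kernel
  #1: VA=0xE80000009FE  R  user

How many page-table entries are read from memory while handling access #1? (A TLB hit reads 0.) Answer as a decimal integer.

Per-access translation:
#0 VA=0xE0380000250 (w,kernel):
  lvl0: tbl 0x25, slot 28 ⇒ 0x28007 (P1/RW1/US1/PS0)
  lvl1: tbl 0x28, slot 14 ⇒ 0x2C087 (P1/RW1/US1/PS1)
  → PA=0x2C250 (huge @L1)  (2 entries read)
#1 VA=0xE80000009FE (r,user):
  lvl0: tbl 0x25, slot 29 ⇒ 0x2D007 (P1/RW1/US1/PS0)
  lvl1: tbl 0x2D, slot 0 ⇒ 0x2E087 (P1/RW1/US1/PS1)
  → PA=0x2E9FE (huge @L1)  (2 entries read)

Entries read for #1: 2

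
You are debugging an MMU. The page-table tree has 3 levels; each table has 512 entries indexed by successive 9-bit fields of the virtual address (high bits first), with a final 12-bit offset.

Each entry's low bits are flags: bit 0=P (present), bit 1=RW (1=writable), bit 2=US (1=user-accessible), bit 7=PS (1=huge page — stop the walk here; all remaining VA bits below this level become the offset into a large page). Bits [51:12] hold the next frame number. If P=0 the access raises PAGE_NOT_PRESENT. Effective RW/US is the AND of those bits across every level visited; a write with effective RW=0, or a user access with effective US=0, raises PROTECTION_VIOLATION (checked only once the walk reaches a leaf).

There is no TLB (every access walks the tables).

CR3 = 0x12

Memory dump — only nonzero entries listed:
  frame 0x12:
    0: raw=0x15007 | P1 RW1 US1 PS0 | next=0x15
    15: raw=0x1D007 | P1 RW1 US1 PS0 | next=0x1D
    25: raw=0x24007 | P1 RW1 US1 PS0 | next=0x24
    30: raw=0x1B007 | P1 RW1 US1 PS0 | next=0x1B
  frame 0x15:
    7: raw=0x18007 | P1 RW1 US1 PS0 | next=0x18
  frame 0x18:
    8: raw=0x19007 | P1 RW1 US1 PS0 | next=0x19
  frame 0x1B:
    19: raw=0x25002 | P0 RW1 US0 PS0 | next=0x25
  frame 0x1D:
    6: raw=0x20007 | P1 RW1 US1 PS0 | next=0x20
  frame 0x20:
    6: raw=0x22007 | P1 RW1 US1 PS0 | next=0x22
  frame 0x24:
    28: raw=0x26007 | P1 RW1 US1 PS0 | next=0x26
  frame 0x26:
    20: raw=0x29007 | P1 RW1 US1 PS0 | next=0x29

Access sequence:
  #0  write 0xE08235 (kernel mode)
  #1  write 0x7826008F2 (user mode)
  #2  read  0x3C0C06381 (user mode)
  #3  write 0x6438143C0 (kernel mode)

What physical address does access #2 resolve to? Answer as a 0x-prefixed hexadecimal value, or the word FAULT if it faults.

Walk each access:
#0 VA=0xE08235 (w,kernel):
  L0: frame=0x12 idx=0 entry=0x15007 [P=1 RW=1 US=1 PS=0]
  L1: frame=0x15 idx=7 entry=0x18007 [P=1 RW=1 US=1 PS=0]
  L2: frame=0x18 idx=8 entry=0x19007 [P=1 RW=1 US=1 PS=0]
  ✓ 0x19235  — 3 lookups
#1 VA=0x7826008F2 (w,user):
  L0: frame=0x12 idx=30 entry=0x1B007 [P=1 RW=1 US=1 PS=0]
  L1: frame=0x1B idx=19 entry=0x25002 [P=0 RW=1 US=0 PS=0]
  ⇒ fault: PAGE_NOT_PRESENT  — 2 lookups
#2 VA=0x3C0C06381 (r,user):
  L0: frame=0x12 idx=15 entry=0x1D007 [P=1 RW=1 US=1 PS=0]
  L1: frame=0x1D idx=6 entry=0x20007 [P=1 RW=1 US=1 PS=0]
  L2: frame=0x20 idx=6 entry=0x22007 [P=1 RW=1 US=1 PS=0]
  ✓ 0x22381  — 3 lookups
#3 VA=0x6438143C0 (w,kernel):
  L0: frame=0x12 idx=25 entry=0x24007 [P=1 RW=1 US=1 PS=0]
  L1: frame=0x24 idx=28 entry=0x26007 [P=1 RW=1 US=1 PS=0]
  L2: frame=0x26 idx=20 entry=0x29007 [P=1 RW=1 US=1 PS=0]
  ✓ 0x293C0  — 3 lookups

Access #2 PA: 0x22381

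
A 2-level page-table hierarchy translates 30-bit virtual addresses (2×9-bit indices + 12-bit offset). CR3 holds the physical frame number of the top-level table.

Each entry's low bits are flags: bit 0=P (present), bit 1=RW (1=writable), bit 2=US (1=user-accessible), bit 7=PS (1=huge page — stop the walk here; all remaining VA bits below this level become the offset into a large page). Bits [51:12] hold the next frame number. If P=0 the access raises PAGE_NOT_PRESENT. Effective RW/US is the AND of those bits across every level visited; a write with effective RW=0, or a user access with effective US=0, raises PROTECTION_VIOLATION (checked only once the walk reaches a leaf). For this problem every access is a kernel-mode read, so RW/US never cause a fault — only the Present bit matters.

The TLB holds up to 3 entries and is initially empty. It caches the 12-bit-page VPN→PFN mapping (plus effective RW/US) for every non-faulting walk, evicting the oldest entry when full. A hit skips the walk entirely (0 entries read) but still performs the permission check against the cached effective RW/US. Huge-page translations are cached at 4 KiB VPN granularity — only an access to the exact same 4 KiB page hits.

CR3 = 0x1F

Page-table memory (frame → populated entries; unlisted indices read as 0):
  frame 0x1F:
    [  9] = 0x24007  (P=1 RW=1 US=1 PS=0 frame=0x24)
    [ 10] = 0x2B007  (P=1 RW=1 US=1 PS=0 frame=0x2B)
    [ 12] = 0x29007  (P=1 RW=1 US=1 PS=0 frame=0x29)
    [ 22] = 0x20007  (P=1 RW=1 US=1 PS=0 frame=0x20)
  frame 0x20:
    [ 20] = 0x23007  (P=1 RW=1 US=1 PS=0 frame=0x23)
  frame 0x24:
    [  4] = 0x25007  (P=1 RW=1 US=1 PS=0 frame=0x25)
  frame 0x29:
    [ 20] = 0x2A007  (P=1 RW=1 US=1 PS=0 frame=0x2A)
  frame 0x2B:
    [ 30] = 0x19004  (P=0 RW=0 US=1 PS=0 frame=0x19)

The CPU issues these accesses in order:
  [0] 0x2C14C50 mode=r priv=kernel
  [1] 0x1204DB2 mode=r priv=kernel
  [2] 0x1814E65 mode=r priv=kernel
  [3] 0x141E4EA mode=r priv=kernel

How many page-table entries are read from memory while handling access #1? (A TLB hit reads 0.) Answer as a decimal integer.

Walk each access:
#0 VA=0x2C14C50 (r,kernel):
  L0 @0x1F[22] → 0x20007  P=1,RW=1,US=1,PS=0
  L1 @0x20[20] → 0x23007  P=1,RW=1,US=1,PS=0
  ✓ 0x23C50  — 2 lookups
#1 VA=0x1204DB2 (r,kernel):
  L0 @0x1F[9] → 0x24007  P=1,RW=1,US=1,PS=0
  L1 @0x24[4] → 0x25007  P=1,RW=1,US=1,PS=0
  ✓ 0x25DB2  — 2 lookups
#2 VA=0x1814E65 (r,kernel):
  L0 @0x1F[12] → 0x29007  P=1,RW=1,US=1,PS=0
  L1 @0x29[20] → 0x2A007  P=1,RW=1,US=1,PS=0
  ✓ 0x2AE65  — 2 lookups
#3 VA=0x141E4EA (r,kernel):
  L0 @0x1F[10] → 0x2B007  P=1,RW=1,US=1,PS=0
  L1 @0x2B[30] → 0x19004  P=0,RW=0,US=1,PS=0
  ✗ PAGE_NOT_PRESENT  [2 reads]

Entries read for #1: 2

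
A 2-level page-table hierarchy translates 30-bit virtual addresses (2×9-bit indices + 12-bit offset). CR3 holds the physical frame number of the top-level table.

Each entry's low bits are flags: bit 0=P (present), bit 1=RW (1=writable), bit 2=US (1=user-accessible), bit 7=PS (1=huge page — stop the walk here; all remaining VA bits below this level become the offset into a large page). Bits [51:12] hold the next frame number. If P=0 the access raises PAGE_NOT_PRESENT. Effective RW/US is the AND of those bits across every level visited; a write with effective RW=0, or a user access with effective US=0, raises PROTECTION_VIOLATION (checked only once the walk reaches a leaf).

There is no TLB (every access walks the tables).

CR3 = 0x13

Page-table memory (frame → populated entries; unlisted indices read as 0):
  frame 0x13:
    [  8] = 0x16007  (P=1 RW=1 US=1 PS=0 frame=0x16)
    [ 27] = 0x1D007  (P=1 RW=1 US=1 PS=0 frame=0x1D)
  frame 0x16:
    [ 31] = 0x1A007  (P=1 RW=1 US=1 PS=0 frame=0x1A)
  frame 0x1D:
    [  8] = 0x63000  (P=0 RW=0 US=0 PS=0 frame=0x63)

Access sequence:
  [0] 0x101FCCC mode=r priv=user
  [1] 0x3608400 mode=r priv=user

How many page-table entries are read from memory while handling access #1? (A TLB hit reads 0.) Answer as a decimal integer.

Walk each access:
#0 VA=0x101FCCC (r,user):
  lvl0: tbl 0x13, slot 8 ⇒ 0x16007 (P1/RW1/US1/PS0)
  lvl1: tbl 0x16, slot 31 ⇒ 0x1A007 (P1/RW1/US1/PS0)
  ⇒ phys 0x1ACCC  [2 reads]
#1 VA=0x3608400 (r,user):
  lvl0: tbl 0x13, slot 27 ⇒ 0x1D007 (P1/RW1/US1/PS0)
  lvl1: tbl 0x1D, slot 8 ⇒ 0x63000 (P0/RW0/US0/PS0)
  → PAGE_NOT_PRESENT  (2 entries read)

Entries read for #1: 2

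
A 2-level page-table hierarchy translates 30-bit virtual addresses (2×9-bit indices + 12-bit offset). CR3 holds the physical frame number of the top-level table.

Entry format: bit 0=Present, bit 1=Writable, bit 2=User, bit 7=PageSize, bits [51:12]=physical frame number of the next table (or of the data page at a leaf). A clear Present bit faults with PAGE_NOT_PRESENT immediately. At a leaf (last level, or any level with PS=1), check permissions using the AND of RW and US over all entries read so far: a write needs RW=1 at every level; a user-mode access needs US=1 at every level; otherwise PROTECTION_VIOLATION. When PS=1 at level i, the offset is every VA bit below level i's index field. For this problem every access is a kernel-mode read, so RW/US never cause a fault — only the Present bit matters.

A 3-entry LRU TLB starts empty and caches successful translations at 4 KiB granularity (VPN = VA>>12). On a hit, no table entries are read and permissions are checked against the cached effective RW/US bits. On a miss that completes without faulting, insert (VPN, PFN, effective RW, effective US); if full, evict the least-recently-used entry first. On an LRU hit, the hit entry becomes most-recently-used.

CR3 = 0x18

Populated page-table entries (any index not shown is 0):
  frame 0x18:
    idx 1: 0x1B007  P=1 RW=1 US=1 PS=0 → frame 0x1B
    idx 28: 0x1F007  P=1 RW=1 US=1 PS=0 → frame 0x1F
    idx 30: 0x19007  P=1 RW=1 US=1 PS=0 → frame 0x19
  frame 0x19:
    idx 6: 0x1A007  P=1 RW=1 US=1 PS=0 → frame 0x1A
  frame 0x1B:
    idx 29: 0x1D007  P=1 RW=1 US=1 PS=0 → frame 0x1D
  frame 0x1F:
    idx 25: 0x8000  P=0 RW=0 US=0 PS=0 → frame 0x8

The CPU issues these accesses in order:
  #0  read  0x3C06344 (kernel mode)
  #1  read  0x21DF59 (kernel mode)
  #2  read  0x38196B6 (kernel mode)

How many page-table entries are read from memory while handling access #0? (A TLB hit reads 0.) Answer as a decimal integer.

Per-access translation:
#0 VA=0x3C06344 (r,kernel):
  lvl0: tbl 0x18, slot 30 ⇒ 0x19007 (P1/RW1/US1/PS0)
  lvl1: tbl 0x19, slot 6 ⇒ 0x1A007 (P1/RW1/US1/PS0)
  ⇒ phys 0x1A344  [2 reads]
#1 VA=0x21DF59 (r,kernel):
  lvl0: tbl 0x18, slot 1 ⇒ 0x1B007 (P1/RW1/US1/PS0)
  lvl1: tbl 0x1B, slot 29 ⇒ 0x1D007 (P1/RW1/US1/PS0)
  ⇒ phys 0x1DF59  [2 reads]
#2 VA=0x38196B6 (r,kernel):
  lvl0: tbl 0x18, slot 28 ⇒ 0x1F007 (P1/RW1/US1/PS0)
  lvl1: tbl 0x1F, slot 25 ⇒ 0x8000 (P0/RW0/US0/PS0)
  ⇒ fault: PAGE_NOT_PRESENT  — 2 lookups

Entries read for #0: 2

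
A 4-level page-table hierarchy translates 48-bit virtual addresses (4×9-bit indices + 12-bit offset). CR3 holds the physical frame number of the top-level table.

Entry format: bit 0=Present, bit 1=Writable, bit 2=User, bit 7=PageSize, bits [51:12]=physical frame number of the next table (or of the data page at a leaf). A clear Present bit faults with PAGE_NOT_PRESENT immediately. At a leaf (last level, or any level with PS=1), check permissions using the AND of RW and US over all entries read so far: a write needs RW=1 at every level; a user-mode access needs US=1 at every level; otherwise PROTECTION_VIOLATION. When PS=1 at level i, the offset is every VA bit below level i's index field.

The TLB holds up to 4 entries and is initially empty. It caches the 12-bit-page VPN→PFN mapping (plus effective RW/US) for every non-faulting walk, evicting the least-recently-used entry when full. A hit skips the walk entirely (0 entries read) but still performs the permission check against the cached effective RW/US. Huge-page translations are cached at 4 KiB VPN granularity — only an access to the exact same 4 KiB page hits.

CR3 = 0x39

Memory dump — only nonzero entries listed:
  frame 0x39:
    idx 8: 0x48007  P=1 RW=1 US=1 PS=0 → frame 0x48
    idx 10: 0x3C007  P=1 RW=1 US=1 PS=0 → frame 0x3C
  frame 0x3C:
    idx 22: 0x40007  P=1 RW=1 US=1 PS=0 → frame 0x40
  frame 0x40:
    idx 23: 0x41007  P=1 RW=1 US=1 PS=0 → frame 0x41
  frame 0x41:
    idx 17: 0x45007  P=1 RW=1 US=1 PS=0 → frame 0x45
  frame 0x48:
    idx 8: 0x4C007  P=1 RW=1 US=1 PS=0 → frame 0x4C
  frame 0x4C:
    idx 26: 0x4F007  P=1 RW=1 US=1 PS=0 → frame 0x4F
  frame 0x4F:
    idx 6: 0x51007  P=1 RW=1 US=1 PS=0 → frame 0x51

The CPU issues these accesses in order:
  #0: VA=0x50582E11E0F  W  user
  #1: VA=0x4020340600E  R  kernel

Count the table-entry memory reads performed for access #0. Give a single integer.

Walk each access:
#0 VA=0x50582E11E0F (w,user):
  lvl0: tbl 0x39, slot 10 ⇒ 0x3C007 (P1/RW1/US1/PS0)
  lvl1: tbl 0x3C, slot 22 ⇒ 0x40007 (P1/RW1/US1/PS0)
  lvl2: tbl 0x40, slot 23 ⇒ 0x41007 (P1/RW1/US1/PS0)
  lvl3: tbl 0x41, slot 17 ⇒ 0x45007 (P1/RW1/US1/PS0)
  ⇒ phys 0x45E0F  [4 reads]
#1 VA=0x4020340600E (r,kernel):
  lvl0: tbl 0x39, slot 8 ⇒ 0x48007 (P1/RW1/US1/PS0)
  lvl1: tbl 0x48, slot 8 ⇒ 0x4C007 (P1/RW1/US1/PS0)
  lvl2: tbl 0x4C, slot 26 ⇒ 0x4F007 (P1/RW1/US1/PS0)
  lvl3: tbl 0x4F, slot 6 ⇒ 0x51007 (P1/RW1/US1/PS0)
  ⇒ phys 0x5100E  [4 reads]

Entries read for #0: 4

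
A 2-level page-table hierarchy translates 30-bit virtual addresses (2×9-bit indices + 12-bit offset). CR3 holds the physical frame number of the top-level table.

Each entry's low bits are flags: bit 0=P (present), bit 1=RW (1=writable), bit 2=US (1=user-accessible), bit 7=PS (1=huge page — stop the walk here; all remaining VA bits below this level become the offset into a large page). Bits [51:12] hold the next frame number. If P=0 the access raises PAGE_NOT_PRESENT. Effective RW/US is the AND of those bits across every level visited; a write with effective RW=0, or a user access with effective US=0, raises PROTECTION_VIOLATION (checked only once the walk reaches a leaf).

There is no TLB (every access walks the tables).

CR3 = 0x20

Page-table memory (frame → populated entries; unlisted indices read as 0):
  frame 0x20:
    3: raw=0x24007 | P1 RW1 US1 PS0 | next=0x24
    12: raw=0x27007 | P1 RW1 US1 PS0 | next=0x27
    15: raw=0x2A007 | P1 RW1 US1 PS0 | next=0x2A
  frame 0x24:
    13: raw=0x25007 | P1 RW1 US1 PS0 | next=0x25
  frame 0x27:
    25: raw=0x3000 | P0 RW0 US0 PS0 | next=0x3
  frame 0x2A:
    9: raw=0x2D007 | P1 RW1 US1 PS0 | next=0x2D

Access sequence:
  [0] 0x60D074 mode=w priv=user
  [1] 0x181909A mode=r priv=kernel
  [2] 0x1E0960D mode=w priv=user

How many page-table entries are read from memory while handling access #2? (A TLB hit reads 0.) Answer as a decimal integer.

Trace:
#0 VA=0x60D074 (w,user):
  L0 @0x20[3] → 0x24007  P=1,RW=1,US=1,PS=0
  L1 @0x24[13] → 0x25007  P=1,RW=1,US=1,PS=0
  ⇒ phys 0x25074  [2 reads]
#1 VA=0x181909A (r,kernel):
  L0 @0x20[12] → 0x27007  P=1,RW=1,US=1,PS=0
  L1 @0x27[25] → 0x3000  P=0,RW=0,US=0,PS=0
  ⇒ fault: PAGE_NOT_PRESENT  — 2 lookups
#2 VA=0x1E0960D (w,user):
  L0 @0x20[15] → 0x2A007  P=1,RW=1,US=1,PS=0
  L1 @0x2A[9] → 0x2D007  P=1,RW=1,US=1,PS=0
  ⇒ phys 0x2D60D  [2 reads]

Entries read for #2: 2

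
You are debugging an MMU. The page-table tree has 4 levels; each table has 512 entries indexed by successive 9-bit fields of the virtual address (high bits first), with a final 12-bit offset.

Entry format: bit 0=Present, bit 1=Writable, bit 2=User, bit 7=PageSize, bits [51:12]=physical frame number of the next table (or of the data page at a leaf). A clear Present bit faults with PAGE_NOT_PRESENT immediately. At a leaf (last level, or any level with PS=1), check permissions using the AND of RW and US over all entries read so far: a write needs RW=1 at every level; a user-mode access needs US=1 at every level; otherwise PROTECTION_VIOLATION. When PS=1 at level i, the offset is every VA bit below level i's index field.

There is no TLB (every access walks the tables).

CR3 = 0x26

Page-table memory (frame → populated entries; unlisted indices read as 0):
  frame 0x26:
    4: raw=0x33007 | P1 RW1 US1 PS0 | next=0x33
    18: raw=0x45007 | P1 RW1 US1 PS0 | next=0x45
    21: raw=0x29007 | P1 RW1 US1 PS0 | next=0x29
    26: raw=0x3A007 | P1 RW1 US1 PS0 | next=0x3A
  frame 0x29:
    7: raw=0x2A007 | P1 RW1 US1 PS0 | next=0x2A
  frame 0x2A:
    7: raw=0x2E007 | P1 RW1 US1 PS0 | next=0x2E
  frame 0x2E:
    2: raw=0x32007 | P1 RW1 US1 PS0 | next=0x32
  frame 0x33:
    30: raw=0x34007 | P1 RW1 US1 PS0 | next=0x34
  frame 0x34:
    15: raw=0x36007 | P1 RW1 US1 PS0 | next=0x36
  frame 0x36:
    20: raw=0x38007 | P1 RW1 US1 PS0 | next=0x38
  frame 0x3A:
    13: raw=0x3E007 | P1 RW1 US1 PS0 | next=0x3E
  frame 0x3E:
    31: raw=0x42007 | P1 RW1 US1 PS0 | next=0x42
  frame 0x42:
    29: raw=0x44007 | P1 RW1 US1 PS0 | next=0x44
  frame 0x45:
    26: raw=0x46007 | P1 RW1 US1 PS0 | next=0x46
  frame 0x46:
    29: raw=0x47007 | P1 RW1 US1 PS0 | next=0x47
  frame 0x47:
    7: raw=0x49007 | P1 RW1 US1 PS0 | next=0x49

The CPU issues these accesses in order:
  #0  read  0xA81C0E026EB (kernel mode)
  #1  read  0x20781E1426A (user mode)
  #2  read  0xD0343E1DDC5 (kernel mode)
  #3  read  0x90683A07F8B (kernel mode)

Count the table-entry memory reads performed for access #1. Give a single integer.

Trace:
#0 VA=0xA81C0E026EB (r,kernel):
  L0: frame=0x26 idx=21 entry=0x29007 [P=1 RW=1 US=1 PS=0]
  L1: frame=0x29 idx=7 entry=0x2A007 [P=1 RW=1 US=1 PS=0]
  L2: frame=0x2A idx=7 entry=0x2E007 [P=1 RW=1 US=1 PS=0]
  L3: frame=0x2E idx=2 entry=0x32007 [P=1 RW=1 US=1 PS=0]
  ⇒ phys 0x326EB  [4 reads]
#1 VA=0x20781E1426A (r,user):
  L0: frame=0x26 idx=4 entry=0x33007 [P=1 RW=1 US=1 PS=0]
  L1: frame=0x33 idx=30 entry=0x34007 [P=1 RW=1 US=1 PS=0]
  L2: frame=0x34 idx=15 entry=0x36007 [P=1 RW=1 US=1 PS=0]
  L3: frame=0x36 idx=20 entry=0x38007 [P=1 RW=1 US=1 PS=0]
  ⇒ phys 0x3826A  [4 reads]
#2 VA=0xD0343E1DDC5 (r,kernel):
  L0: frame=0x26 idx=26 entry=0x3A007 [P=1 RW=1 US=1 PS=0]
  L1: frame=0x3A idx=13 entry=0x3E007 [P=1 RW=1 US=1 PS=0]
  L2: frame=0x3E idx=31 entry=0x42007 [P=1 RW=1 US=1 PS=0]
  L3: frame=0x42 idx=29 entry=0x44007 [P=1 RW=1 US=1 PS=0]
  ⇒ phys 0x44DC5  [4 reads]
#3 VA=0x90683A07F8B (r,kernel):
  L0: frame=0x26 idx=18 entry=0x45007 [P=1 RW=1 US=1 PS=0]
  L1: frame=0x45 idx=26 entry=0x46007 [P=1 RW=1 US=1 PS=0]
  L2: frame=0x46 idx=29 entry=0x47007 [P=1 RW=1 US=1 PS=0]
  L3: frame=0x47 idx=7 entry=0x49007 [P=1 RW=1 US=1 PS=0]
  ⇒ phys 0x49F8B  [4 reads]

Entries read for #1: 4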